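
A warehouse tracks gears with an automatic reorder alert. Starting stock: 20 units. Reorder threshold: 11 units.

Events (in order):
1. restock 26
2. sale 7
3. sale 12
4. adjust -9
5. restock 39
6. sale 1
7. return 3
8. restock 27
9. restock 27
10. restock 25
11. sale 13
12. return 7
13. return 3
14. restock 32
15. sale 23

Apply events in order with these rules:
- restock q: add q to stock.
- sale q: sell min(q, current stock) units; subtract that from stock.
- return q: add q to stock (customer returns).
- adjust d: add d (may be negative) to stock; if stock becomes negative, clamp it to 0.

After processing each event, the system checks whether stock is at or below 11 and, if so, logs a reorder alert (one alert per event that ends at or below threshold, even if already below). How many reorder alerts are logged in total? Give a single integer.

Answer: 0

Derivation:
Processing events:
Start: stock = 20
  Event 1 (restock 26): 20 + 26 = 46
  Event 2 (sale 7): sell min(7,46)=7. stock: 46 - 7 = 39. total_sold = 7
  Event 3 (sale 12): sell min(12,39)=12. stock: 39 - 12 = 27. total_sold = 19
  Event 4 (adjust -9): 27 + -9 = 18
  Event 5 (restock 39): 18 + 39 = 57
  Event 6 (sale 1): sell min(1,57)=1. stock: 57 - 1 = 56. total_sold = 20
  Event 7 (return 3): 56 + 3 = 59
  Event 8 (restock 27): 59 + 27 = 86
  Event 9 (restock 27): 86 + 27 = 113
  Event 10 (restock 25): 113 + 25 = 138
  Event 11 (sale 13): sell min(13,138)=13. stock: 138 - 13 = 125. total_sold = 33
  Event 12 (return 7): 125 + 7 = 132
  Event 13 (return 3): 132 + 3 = 135
  Event 14 (restock 32): 135 + 32 = 167
  Event 15 (sale 23): sell min(23,167)=23. stock: 167 - 23 = 144. total_sold = 56
Final: stock = 144, total_sold = 56

Checking against threshold 11:
  After event 1: stock=46 > 11
  After event 2: stock=39 > 11
  After event 3: stock=27 > 11
  After event 4: stock=18 > 11
  After event 5: stock=57 > 11
  After event 6: stock=56 > 11
  After event 7: stock=59 > 11
  After event 8: stock=86 > 11
  After event 9: stock=113 > 11
  After event 10: stock=138 > 11
  After event 11: stock=125 > 11
  After event 12: stock=132 > 11
  After event 13: stock=135 > 11
  After event 14: stock=167 > 11
  After event 15: stock=144 > 11
Alert events: []. Count = 0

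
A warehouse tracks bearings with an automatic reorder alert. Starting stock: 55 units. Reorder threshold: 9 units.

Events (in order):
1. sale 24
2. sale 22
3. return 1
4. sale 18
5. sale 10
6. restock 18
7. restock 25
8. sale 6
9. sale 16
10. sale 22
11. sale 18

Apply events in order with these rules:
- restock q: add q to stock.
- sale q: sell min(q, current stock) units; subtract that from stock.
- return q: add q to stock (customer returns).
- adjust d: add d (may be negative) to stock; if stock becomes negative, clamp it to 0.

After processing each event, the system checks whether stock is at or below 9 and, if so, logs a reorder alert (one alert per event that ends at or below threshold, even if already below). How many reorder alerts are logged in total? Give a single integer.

Answer: 5

Derivation:
Processing events:
Start: stock = 55
  Event 1 (sale 24): sell min(24,55)=24. stock: 55 - 24 = 31. total_sold = 24
  Event 2 (sale 22): sell min(22,31)=22. stock: 31 - 22 = 9. total_sold = 46
  Event 3 (return 1): 9 + 1 = 10
  Event 4 (sale 18): sell min(18,10)=10. stock: 10 - 10 = 0. total_sold = 56
  Event 5 (sale 10): sell min(10,0)=0. stock: 0 - 0 = 0. total_sold = 56
  Event 6 (restock 18): 0 + 18 = 18
  Event 7 (restock 25): 18 + 25 = 43
  Event 8 (sale 6): sell min(6,43)=6. stock: 43 - 6 = 37. total_sold = 62
  Event 9 (sale 16): sell min(16,37)=16. stock: 37 - 16 = 21. total_sold = 78
  Event 10 (sale 22): sell min(22,21)=21. stock: 21 - 21 = 0. total_sold = 99
  Event 11 (sale 18): sell min(18,0)=0. stock: 0 - 0 = 0. total_sold = 99
Final: stock = 0, total_sold = 99

Checking against threshold 9:
  After event 1: stock=31 > 9
  After event 2: stock=9 <= 9 -> ALERT
  After event 3: stock=10 > 9
  After event 4: stock=0 <= 9 -> ALERT
  After event 5: stock=0 <= 9 -> ALERT
  After event 6: stock=18 > 9
  After event 7: stock=43 > 9
  After event 8: stock=37 > 9
  After event 9: stock=21 > 9
  After event 10: stock=0 <= 9 -> ALERT
  After event 11: stock=0 <= 9 -> ALERT
Alert events: [2, 4, 5, 10, 11]. Count = 5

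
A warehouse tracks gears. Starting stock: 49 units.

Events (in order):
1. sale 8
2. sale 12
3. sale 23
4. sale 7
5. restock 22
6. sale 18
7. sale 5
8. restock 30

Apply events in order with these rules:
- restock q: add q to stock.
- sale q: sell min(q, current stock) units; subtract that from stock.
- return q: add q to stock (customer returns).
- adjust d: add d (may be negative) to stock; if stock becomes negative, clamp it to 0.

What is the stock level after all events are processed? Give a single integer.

Processing events:
Start: stock = 49
  Event 1 (sale 8): sell min(8,49)=8. stock: 49 - 8 = 41. total_sold = 8
  Event 2 (sale 12): sell min(12,41)=12. stock: 41 - 12 = 29. total_sold = 20
  Event 3 (sale 23): sell min(23,29)=23. stock: 29 - 23 = 6. total_sold = 43
  Event 4 (sale 7): sell min(7,6)=6. stock: 6 - 6 = 0. total_sold = 49
  Event 5 (restock 22): 0 + 22 = 22
  Event 6 (sale 18): sell min(18,22)=18. stock: 22 - 18 = 4. total_sold = 67
  Event 7 (sale 5): sell min(5,4)=4. stock: 4 - 4 = 0. total_sold = 71
  Event 8 (restock 30): 0 + 30 = 30
Final: stock = 30, total_sold = 71

Answer: 30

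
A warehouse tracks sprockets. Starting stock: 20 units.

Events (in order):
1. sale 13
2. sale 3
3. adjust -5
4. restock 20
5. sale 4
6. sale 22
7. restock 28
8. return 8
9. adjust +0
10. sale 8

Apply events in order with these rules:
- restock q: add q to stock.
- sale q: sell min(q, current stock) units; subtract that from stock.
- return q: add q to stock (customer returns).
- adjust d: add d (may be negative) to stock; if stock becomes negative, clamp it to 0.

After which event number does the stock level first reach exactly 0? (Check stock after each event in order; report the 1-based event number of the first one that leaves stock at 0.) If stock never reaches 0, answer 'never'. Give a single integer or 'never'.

Answer: 3

Derivation:
Processing events:
Start: stock = 20
  Event 1 (sale 13): sell min(13,20)=13. stock: 20 - 13 = 7. total_sold = 13
  Event 2 (sale 3): sell min(3,7)=3. stock: 7 - 3 = 4. total_sold = 16
  Event 3 (adjust -5): 4 + -5 = 0 (clamped to 0)
  Event 4 (restock 20): 0 + 20 = 20
  Event 5 (sale 4): sell min(4,20)=4. stock: 20 - 4 = 16. total_sold = 20
  Event 6 (sale 22): sell min(22,16)=16. stock: 16 - 16 = 0. total_sold = 36
  Event 7 (restock 28): 0 + 28 = 28
  Event 8 (return 8): 28 + 8 = 36
  Event 9 (adjust +0): 36 + 0 = 36
  Event 10 (sale 8): sell min(8,36)=8. stock: 36 - 8 = 28. total_sold = 44
Final: stock = 28, total_sold = 44

First zero at event 3.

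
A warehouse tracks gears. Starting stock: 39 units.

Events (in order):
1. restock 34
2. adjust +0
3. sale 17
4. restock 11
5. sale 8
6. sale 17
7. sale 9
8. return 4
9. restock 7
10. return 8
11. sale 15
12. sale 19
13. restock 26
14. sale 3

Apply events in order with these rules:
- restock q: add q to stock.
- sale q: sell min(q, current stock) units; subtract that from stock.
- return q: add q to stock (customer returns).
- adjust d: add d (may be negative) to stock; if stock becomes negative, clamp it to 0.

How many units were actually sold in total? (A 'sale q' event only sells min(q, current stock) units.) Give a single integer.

Answer: 88

Derivation:
Processing events:
Start: stock = 39
  Event 1 (restock 34): 39 + 34 = 73
  Event 2 (adjust +0): 73 + 0 = 73
  Event 3 (sale 17): sell min(17,73)=17. stock: 73 - 17 = 56. total_sold = 17
  Event 4 (restock 11): 56 + 11 = 67
  Event 5 (sale 8): sell min(8,67)=8. stock: 67 - 8 = 59. total_sold = 25
  Event 6 (sale 17): sell min(17,59)=17. stock: 59 - 17 = 42. total_sold = 42
  Event 7 (sale 9): sell min(9,42)=9. stock: 42 - 9 = 33. total_sold = 51
  Event 8 (return 4): 33 + 4 = 37
  Event 9 (restock 7): 37 + 7 = 44
  Event 10 (return 8): 44 + 8 = 52
  Event 11 (sale 15): sell min(15,52)=15. stock: 52 - 15 = 37. total_sold = 66
  Event 12 (sale 19): sell min(19,37)=19. stock: 37 - 19 = 18. total_sold = 85
  Event 13 (restock 26): 18 + 26 = 44
  Event 14 (sale 3): sell min(3,44)=3. stock: 44 - 3 = 41. total_sold = 88
Final: stock = 41, total_sold = 88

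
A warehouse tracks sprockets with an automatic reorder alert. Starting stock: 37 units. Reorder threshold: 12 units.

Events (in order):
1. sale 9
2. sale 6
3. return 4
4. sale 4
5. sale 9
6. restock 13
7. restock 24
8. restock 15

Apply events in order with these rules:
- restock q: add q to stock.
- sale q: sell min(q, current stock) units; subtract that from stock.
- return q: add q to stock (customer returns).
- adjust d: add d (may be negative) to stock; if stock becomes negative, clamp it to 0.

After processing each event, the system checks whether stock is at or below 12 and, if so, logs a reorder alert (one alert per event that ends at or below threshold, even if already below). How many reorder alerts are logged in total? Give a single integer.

Answer: 0

Derivation:
Processing events:
Start: stock = 37
  Event 1 (sale 9): sell min(9,37)=9. stock: 37 - 9 = 28. total_sold = 9
  Event 2 (sale 6): sell min(6,28)=6. stock: 28 - 6 = 22. total_sold = 15
  Event 3 (return 4): 22 + 4 = 26
  Event 4 (sale 4): sell min(4,26)=4. stock: 26 - 4 = 22. total_sold = 19
  Event 5 (sale 9): sell min(9,22)=9. stock: 22 - 9 = 13. total_sold = 28
  Event 6 (restock 13): 13 + 13 = 26
  Event 7 (restock 24): 26 + 24 = 50
  Event 8 (restock 15): 50 + 15 = 65
Final: stock = 65, total_sold = 28

Checking against threshold 12:
  After event 1: stock=28 > 12
  After event 2: stock=22 > 12
  After event 3: stock=26 > 12
  After event 4: stock=22 > 12
  After event 5: stock=13 > 12
  After event 6: stock=26 > 12
  After event 7: stock=50 > 12
  After event 8: stock=65 > 12
Alert events: []. Count = 0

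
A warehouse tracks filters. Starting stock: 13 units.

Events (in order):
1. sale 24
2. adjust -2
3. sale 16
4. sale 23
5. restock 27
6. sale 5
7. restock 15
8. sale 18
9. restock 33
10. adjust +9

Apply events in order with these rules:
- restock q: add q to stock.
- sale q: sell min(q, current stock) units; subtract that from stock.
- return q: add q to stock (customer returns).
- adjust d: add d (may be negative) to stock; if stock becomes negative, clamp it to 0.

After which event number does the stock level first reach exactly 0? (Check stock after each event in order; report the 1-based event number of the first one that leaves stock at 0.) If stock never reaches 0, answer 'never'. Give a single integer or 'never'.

Answer: 1

Derivation:
Processing events:
Start: stock = 13
  Event 1 (sale 24): sell min(24,13)=13. stock: 13 - 13 = 0. total_sold = 13
  Event 2 (adjust -2): 0 + -2 = 0 (clamped to 0)
  Event 3 (sale 16): sell min(16,0)=0. stock: 0 - 0 = 0. total_sold = 13
  Event 4 (sale 23): sell min(23,0)=0. stock: 0 - 0 = 0. total_sold = 13
  Event 5 (restock 27): 0 + 27 = 27
  Event 6 (sale 5): sell min(5,27)=5. stock: 27 - 5 = 22. total_sold = 18
  Event 7 (restock 15): 22 + 15 = 37
  Event 8 (sale 18): sell min(18,37)=18. stock: 37 - 18 = 19. total_sold = 36
  Event 9 (restock 33): 19 + 33 = 52
  Event 10 (adjust +9): 52 + 9 = 61
Final: stock = 61, total_sold = 36

First zero at event 1.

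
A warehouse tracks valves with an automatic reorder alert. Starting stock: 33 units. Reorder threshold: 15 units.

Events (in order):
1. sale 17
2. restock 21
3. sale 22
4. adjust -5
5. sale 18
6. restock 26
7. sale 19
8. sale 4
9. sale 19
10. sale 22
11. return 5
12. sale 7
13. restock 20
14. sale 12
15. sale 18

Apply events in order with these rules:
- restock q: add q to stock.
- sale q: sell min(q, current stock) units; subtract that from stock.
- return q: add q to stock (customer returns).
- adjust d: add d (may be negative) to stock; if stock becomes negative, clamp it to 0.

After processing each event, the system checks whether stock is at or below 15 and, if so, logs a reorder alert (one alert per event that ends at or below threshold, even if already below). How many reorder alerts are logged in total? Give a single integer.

Answer: 11

Derivation:
Processing events:
Start: stock = 33
  Event 1 (sale 17): sell min(17,33)=17. stock: 33 - 17 = 16. total_sold = 17
  Event 2 (restock 21): 16 + 21 = 37
  Event 3 (sale 22): sell min(22,37)=22. stock: 37 - 22 = 15. total_sold = 39
  Event 4 (adjust -5): 15 + -5 = 10
  Event 5 (sale 18): sell min(18,10)=10. stock: 10 - 10 = 0. total_sold = 49
  Event 6 (restock 26): 0 + 26 = 26
  Event 7 (sale 19): sell min(19,26)=19. stock: 26 - 19 = 7. total_sold = 68
  Event 8 (sale 4): sell min(4,7)=4. stock: 7 - 4 = 3. total_sold = 72
  Event 9 (sale 19): sell min(19,3)=3. stock: 3 - 3 = 0. total_sold = 75
  Event 10 (sale 22): sell min(22,0)=0. stock: 0 - 0 = 0. total_sold = 75
  Event 11 (return 5): 0 + 5 = 5
  Event 12 (sale 7): sell min(7,5)=5. stock: 5 - 5 = 0. total_sold = 80
  Event 13 (restock 20): 0 + 20 = 20
  Event 14 (sale 12): sell min(12,20)=12. stock: 20 - 12 = 8. total_sold = 92
  Event 15 (sale 18): sell min(18,8)=8. stock: 8 - 8 = 0. total_sold = 100
Final: stock = 0, total_sold = 100

Checking against threshold 15:
  After event 1: stock=16 > 15
  After event 2: stock=37 > 15
  After event 3: stock=15 <= 15 -> ALERT
  After event 4: stock=10 <= 15 -> ALERT
  After event 5: stock=0 <= 15 -> ALERT
  After event 6: stock=26 > 15
  After event 7: stock=7 <= 15 -> ALERT
  After event 8: stock=3 <= 15 -> ALERT
  After event 9: stock=0 <= 15 -> ALERT
  After event 10: stock=0 <= 15 -> ALERT
  After event 11: stock=5 <= 15 -> ALERT
  After event 12: stock=0 <= 15 -> ALERT
  After event 13: stock=20 > 15
  After event 14: stock=8 <= 15 -> ALERT
  After event 15: stock=0 <= 15 -> ALERT
Alert events: [3, 4, 5, 7, 8, 9, 10, 11, 12, 14, 15]. Count = 11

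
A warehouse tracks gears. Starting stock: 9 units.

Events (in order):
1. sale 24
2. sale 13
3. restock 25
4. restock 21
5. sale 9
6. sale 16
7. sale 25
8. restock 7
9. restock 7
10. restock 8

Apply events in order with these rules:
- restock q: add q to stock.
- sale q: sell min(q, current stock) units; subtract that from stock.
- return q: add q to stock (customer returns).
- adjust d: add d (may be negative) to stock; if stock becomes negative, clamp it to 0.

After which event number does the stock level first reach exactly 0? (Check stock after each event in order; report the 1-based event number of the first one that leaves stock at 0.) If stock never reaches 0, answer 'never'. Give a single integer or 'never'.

Answer: 1

Derivation:
Processing events:
Start: stock = 9
  Event 1 (sale 24): sell min(24,9)=9. stock: 9 - 9 = 0. total_sold = 9
  Event 2 (sale 13): sell min(13,0)=0. stock: 0 - 0 = 0. total_sold = 9
  Event 3 (restock 25): 0 + 25 = 25
  Event 4 (restock 21): 25 + 21 = 46
  Event 5 (sale 9): sell min(9,46)=9. stock: 46 - 9 = 37. total_sold = 18
  Event 6 (sale 16): sell min(16,37)=16. stock: 37 - 16 = 21. total_sold = 34
  Event 7 (sale 25): sell min(25,21)=21. stock: 21 - 21 = 0. total_sold = 55
  Event 8 (restock 7): 0 + 7 = 7
  Event 9 (restock 7): 7 + 7 = 14
  Event 10 (restock 8): 14 + 8 = 22
Final: stock = 22, total_sold = 55

First zero at event 1.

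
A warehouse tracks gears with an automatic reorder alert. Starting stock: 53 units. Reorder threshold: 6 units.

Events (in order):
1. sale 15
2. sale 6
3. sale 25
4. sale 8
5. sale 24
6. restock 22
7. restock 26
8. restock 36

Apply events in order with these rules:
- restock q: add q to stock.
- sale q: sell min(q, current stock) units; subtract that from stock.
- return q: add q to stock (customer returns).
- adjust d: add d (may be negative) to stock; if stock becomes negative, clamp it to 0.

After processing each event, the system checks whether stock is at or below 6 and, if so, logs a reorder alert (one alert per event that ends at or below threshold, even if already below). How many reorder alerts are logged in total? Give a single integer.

Answer: 2

Derivation:
Processing events:
Start: stock = 53
  Event 1 (sale 15): sell min(15,53)=15. stock: 53 - 15 = 38. total_sold = 15
  Event 2 (sale 6): sell min(6,38)=6. stock: 38 - 6 = 32. total_sold = 21
  Event 3 (sale 25): sell min(25,32)=25. stock: 32 - 25 = 7. total_sold = 46
  Event 4 (sale 8): sell min(8,7)=7. stock: 7 - 7 = 0. total_sold = 53
  Event 5 (sale 24): sell min(24,0)=0. stock: 0 - 0 = 0. total_sold = 53
  Event 6 (restock 22): 0 + 22 = 22
  Event 7 (restock 26): 22 + 26 = 48
  Event 8 (restock 36): 48 + 36 = 84
Final: stock = 84, total_sold = 53

Checking against threshold 6:
  After event 1: stock=38 > 6
  After event 2: stock=32 > 6
  After event 3: stock=7 > 6
  After event 4: stock=0 <= 6 -> ALERT
  After event 5: stock=0 <= 6 -> ALERT
  After event 6: stock=22 > 6
  After event 7: stock=48 > 6
  After event 8: stock=84 > 6
Alert events: [4, 5]. Count = 2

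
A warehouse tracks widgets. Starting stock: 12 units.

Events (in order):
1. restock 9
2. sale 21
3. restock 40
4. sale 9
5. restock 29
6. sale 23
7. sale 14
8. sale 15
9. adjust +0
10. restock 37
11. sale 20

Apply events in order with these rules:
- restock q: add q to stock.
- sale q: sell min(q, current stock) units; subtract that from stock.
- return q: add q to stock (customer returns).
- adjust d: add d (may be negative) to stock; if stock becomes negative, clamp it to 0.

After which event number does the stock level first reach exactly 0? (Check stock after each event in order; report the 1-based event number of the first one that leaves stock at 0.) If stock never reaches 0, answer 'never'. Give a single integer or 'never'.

Answer: 2

Derivation:
Processing events:
Start: stock = 12
  Event 1 (restock 9): 12 + 9 = 21
  Event 2 (sale 21): sell min(21,21)=21. stock: 21 - 21 = 0. total_sold = 21
  Event 3 (restock 40): 0 + 40 = 40
  Event 4 (sale 9): sell min(9,40)=9. stock: 40 - 9 = 31. total_sold = 30
  Event 5 (restock 29): 31 + 29 = 60
  Event 6 (sale 23): sell min(23,60)=23. stock: 60 - 23 = 37. total_sold = 53
  Event 7 (sale 14): sell min(14,37)=14. stock: 37 - 14 = 23. total_sold = 67
  Event 8 (sale 15): sell min(15,23)=15. stock: 23 - 15 = 8. total_sold = 82
  Event 9 (adjust +0): 8 + 0 = 8
  Event 10 (restock 37): 8 + 37 = 45
  Event 11 (sale 20): sell min(20,45)=20. stock: 45 - 20 = 25. total_sold = 102
Final: stock = 25, total_sold = 102

First zero at event 2.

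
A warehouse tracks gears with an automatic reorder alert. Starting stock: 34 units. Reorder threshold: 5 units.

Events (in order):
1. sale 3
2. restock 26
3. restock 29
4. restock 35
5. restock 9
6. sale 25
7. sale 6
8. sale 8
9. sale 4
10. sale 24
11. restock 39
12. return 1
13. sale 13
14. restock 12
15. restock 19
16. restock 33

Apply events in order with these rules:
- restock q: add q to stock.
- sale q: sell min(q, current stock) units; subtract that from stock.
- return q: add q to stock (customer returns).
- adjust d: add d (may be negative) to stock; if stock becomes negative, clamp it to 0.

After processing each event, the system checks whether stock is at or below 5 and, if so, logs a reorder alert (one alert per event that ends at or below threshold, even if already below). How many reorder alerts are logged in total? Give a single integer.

Processing events:
Start: stock = 34
  Event 1 (sale 3): sell min(3,34)=3. stock: 34 - 3 = 31. total_sold = 3
  Event 2 (restock 26): 31 + 26 = 57
  Event 3 (restock 29): 57 + 29 = 86
  Event 4 (restock 35): 86 + 35 = 121
  Event 5 (restock 9): 121 + 9 = 130
  Event 6 (sale 25): sell min(25,130)=25. stock: 130 - 25 = 105. total_sold = 28
  Event 7 (sale 6): sell min(6,105)=6. stock: 105 - 6 = 99. total_sold = 34
  Event 8 (sale 8): sell min(8,99)=8. stock: 99 - 8 = 91. total_sold = 42
  Event 9 (sale 4): sell min(4,91)=4. stock: 91 - 4 = 87. total_sold = 46
  Event 10 (sale 24): sell min(24,87)=24. stock: 87 - 24 = 63. total_sold = 70
  Event 11 (restock 39): 63 + 39 = 102
  Event 12 (return 1): 102 + 1 = 103
  Event 13 (sale 13): sell min(13,103)=13. stock: 103 - 13 = 90. total_sold = 83
  Event 14 (restock 12): 90 + 12 = 102
  Event 15 (restock 19): 102 + 19 = 121
  Event 16 (restock 33): 121 + 33 = 154
Final: stock = 154, total_sold = 83

Checking against threshold 5:
  After event 1: stock=31 > 5
  After event 2: stock=57 > 5
  After event 3: stock=86 > 5
  After event 4: stock=121 > 5
  After event 5: stock=130 > 5
  After event 6: stock=105 > 5
  After event 7: stock=99 > 5
  After event 8: stock=91 > 5
  After event 9: stock=87 > 5
  After event 10: stock=63 > 5
  After event 11: stock=102 > 5
  After event 12: stock=103 > 5
  After event 13: stock=90 > 5
  After event 14: stock=102 > 5
  After event 15: stock=121 > 5
  After event 16: stock=154 > 5
Alert events: []. Count = 0

Answer: 0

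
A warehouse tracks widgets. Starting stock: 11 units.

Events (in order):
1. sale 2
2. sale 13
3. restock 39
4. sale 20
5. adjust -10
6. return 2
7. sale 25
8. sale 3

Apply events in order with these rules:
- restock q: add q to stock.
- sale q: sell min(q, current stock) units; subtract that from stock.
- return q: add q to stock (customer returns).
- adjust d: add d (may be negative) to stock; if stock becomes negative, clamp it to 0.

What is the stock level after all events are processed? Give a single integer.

Processing events:
Start: stock = 11
  Event 1 (sale 2): sell min(2,11)=2. stock: 11 - 2 = 9. total_sold = 2
  Event 2 (sale 13): sell min(13,9)=9. stock: 9 - 9 = 0. total_sold = 11
  Event 3 (restock 39): 0 + 39 = 39
  Event 4 (sale 20): sell min(20,39)=20. stock: 39 - 20 = 19. total_sold = 31
  Event 5 (adjust -10): 19 + -10 = 9
  Event 6 (return 2): 9 + 2 = 11
  Event 7 (sale 25): sell min(25,11)=11. stock: 11 - 11 = 0. total_sold = 42
  Event 8 (sale 3): sell min(3,0)=0. stock: 0 - 0 = 0. total_sold = 42
Final: stock = 0, total_sold = 42

Answer: 0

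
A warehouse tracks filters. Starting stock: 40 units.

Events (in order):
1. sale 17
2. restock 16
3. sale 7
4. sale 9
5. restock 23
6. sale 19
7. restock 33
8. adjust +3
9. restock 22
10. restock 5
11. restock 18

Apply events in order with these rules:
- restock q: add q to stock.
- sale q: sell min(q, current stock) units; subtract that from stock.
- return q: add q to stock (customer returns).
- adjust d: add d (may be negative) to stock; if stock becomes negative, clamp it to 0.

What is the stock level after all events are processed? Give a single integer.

Processing events:
Start: stock = 40
  Event 1 (sale 17): sell min(17,40)=17. stock: 40 - 17 = 23. total_sold = 17
  Event 2 (restock 16): 23 + 16 = 39
  Event 3 (sale 7): sell min(7,39)=7. stock: 39 - 7 = 32. total_sold = 24
  Event 4 (sale 9): sell min(9,32)=9. stock: 32 - 9 = 23. total_sold = 33
  Event 5 (restock 23): 23 + 23 = 46
  Event 6 (sale 19): sell min(19,46)=19. stock: 46 - 19 = 27. total_sold = 52
  Event 7 (restock 33): 27 + 33 = 60
  Event 8 (adjust +3): 60 + 3 = 63
  Event 9 (restock 22): 63 + 22 = 85
  Event 10 (restock 5): 85 + 5 = 90
  Event 11 (restock 18): 90 + 18 = 108
Final: stock = 108, total_sold = 52

Answer: 108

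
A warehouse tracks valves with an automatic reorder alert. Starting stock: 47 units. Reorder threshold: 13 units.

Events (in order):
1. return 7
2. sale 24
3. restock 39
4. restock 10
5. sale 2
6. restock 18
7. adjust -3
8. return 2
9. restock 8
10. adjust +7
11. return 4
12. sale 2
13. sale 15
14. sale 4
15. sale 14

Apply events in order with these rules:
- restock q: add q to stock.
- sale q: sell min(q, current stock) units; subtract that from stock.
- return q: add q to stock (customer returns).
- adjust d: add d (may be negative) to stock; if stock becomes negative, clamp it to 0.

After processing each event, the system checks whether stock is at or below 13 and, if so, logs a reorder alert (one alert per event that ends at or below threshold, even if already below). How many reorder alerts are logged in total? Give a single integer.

Answer: 0

Derivation:
Processing events:
Start: stock = 47
  Event 1 (return 7): 47 + 7 = 54
  Event 2 (sale 24): sell min(24,54)=24. stock: 54 - 24 = 30. total_sold = 24
  Event 3 (restock 39): 30 + 39 = 69
  Event 4 (restock 10): 69 + 10 = 79
  Event 5 (sale 2): sell min(2,79)=2. stock: 79 - 2 = 77. total_sold = 26
  Event 6 (restock 18): 77 + 18 = 95
  Event 7 (adjust -3): 95 + -3 = 92
  Event 8 (return 2): 92 + 2 = 94
  Event 9 (restock 8): 94 + 8 = 102
  Event 10 (adjust +7): 102 + 7 = 109
  Event 11 (return 4): 109 + 4 = 113
  Event 12 (sale 2): sell min(2,113)=2. stock: 113 - 2 = 111. total_sold = 28
  Event 13 (sale 15): sell min(15,111)=15. stock: 111 - 15 = 96. total_sold = 43
  Event 14 (sale 4): sell min(4,96)=4. stock: 96 - 4 = 92. total_sold = 47
  Event 15 (sale 14): sell min(14,92)=14. stock: 92 - 14 = 78. total_sold = 61
Final: stock = 78, total_sold = 61

Checking against threshold 13:
  After event 1: stock=54 > 13
  After event 2: stock=30 > 13
  After event 3: stock=69 > 13
  After event 4: stock=79 > 13
  After event 5: stock=77 > 13
  After event 6: stock=95 > 13
  After event 7: stock=92 > 13
  After event 8: stock=94 > 13
  After event 9: stock=102 > 13
  After event 10: stock=109 > 13
  After event 11: stock=113 > 13
  After event 12: stock=111 > 13
  After event 13: stock=96 > 13
  After event 14: stock=92 > 13
  After event 15: stock=78 > 13
Alert events: []. Count = 0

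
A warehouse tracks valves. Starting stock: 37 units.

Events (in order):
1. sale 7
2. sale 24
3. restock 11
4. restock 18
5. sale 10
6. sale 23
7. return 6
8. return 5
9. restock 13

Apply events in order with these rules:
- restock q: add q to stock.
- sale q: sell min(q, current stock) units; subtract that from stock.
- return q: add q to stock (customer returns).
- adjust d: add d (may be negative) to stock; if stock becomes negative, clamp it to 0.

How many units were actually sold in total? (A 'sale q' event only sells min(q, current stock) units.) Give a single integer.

Processing events:
Start: stock = 37
  Event 1 (sale 7): sell min(7,37)=7. stock: 37 - 7 = 30. total_sold = 7
  Event 2 (sale 24): sell min(24,30)=24. stock: 30 - 24 = 6. total_sold = 31
  Event 3 (restock 11): 6 + 11 = 17
  Event 4 (restock 18): 17 + 18 = 35
  Event 5 (sale 10): sell min(10,35)=10. stock: 35 - 10 = 25. total_sold = 41
  Event 6 (sale 23): sell min(23,25)=23. stock: 25 - 23 = 2. total_sold = 64
  Event 7 (return 6): 2 + 6 = 8
  Event 8 (return 5): 8 + 5 = 13
  Event 9 (restock 13): 13 + 13 = 26
Final: stock = 26, total_sold = 64

Answer: 64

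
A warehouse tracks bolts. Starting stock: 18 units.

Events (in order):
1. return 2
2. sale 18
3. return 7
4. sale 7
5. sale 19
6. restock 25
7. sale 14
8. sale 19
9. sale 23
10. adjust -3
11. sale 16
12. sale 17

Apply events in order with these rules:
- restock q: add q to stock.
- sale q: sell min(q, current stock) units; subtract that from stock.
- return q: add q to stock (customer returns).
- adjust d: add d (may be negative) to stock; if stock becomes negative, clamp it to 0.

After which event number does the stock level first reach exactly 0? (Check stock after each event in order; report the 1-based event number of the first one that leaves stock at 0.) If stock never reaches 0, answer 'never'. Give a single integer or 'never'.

Answer: 5

Derivation:
Processing events:
Start: stock = 18
  Event 1 (return 2): 18 + 2 = 20
  Event 2 (sale 18): sell min(18,20)=18. stock: 20 - 18 = 2. total_sold = 18
  Event 3 (return 7): 2 + 7 = 9
  Event 4 (sale 7): sell min(7,9)=7. stock: 9 - 7 = 2. total_sold = 25
  Event 5 (sale 19): sell min(19,2)=2. stock: 2 - 2 = 0. total_sold = 27
  Event 6 (restock 25): 0 + 25 = 25
  Event 7 (sale 14): sell min(14,25)=14. stock: 25 - 14 = 11. total_sold = 41
  Event 8 (sale 19): sell min(19,11)=11. stock: 11 - 11 = 0. total_sold = 52
  Event 9 (sale 23): sell min(23,0)=0. stock: 0 - 0 = 0. total_sold = 52
  Event 10 (adjust -3): 0 + -3 = 0 (clamped to 0)
  Event 11 (sale 16): sell min(16,0)=0. stock: 0 - 0 = 0. total_sold = 52
  Event 12 (sale 17): sell min(17,0)=0. stock: 0 - 0 = 0. total_sold = 52
Final: stock = 0, total_sold = 52

First zero at event 5.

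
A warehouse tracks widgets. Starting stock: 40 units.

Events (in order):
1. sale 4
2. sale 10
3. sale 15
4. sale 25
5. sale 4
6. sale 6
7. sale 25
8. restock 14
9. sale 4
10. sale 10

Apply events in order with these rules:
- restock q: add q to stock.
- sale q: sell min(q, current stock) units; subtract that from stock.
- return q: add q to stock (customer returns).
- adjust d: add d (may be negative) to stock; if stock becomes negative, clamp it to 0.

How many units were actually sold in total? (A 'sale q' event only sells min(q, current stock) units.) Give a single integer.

Answer: 54

Derivation:
Processing events:
Start: stock = 40
  Event 1 (sale 4): sell min(4,40)=4. stock: 40 - 4 = 36. total_sold = 4
  Event 2 (sale 10): sell min(10,36)=10. stock: 36 - 10 = 26. total_sold = 14
  Event 3 (sale 15): sell min(15,26)=15. stock: 26 - 15 = 11. total_sold = 29
  Event 4 (sale 25): sell min(25,11)=11. stock: 11 - 11 = 0. total_sold = 40
  Event 5 (sale 4): sell min(4,0)=0. stock: 0 - 0 = 0. total_sold = 40
  Event 6 (sale 6): sell min(6,0)=0. stock: 0 - 0 = 0. total_sold = 40
  Event 7 (sale 25): sell min(25,0)=0. stock: 0 - 0 = 0. total_sold = 40
  Event 8 (restock 14): 0 + 14 = 14
  Event 9 (sale 4): sell min(4,14)=4. stock: 14 - 4 = 10. total_sold = 44
  Event 10 (sale 10): sell min(10,10)=10. stock: 10 - 10 = 0. total_sold = 54
Final: stock = 0, total_sold = 54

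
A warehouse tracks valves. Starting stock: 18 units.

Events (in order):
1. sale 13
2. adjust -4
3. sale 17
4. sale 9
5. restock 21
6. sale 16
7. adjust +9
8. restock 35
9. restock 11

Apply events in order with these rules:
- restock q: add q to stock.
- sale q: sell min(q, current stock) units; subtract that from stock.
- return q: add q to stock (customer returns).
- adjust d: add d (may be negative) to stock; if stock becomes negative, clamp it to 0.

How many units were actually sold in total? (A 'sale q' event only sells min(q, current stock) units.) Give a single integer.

Processing events:
Start: stock = 18
  Event 1 (sale 13): sell min(13,18)=13. stock: 18 - 13 = 5. total_sold = 13
  Event 2 (adjust -4): 5 + -4 = 1
  Event 3 (sale 17): sell min(17,1)=1. stock: 1 - 1 = 0. total_sold = 14
  Event 4 (sale 9): sell min(9,0)=0. stock: 0 - 0 = 0. total_sold = 14
  Event 5 (restock 21): 0 + 21 = 21
  Event 6 (sale 16): sell min(16,21)=16. stock: 21 - 16 = 5. total_sold = 30
  Event 7 (adjust +9): 5 + 9 = 14
  Event 8 (restock 35): 14 + 35 = 49
  Event 9 (restock 11): 49 + 11 = 60
Final: stock = 60, total_sold = 30

Answer: 30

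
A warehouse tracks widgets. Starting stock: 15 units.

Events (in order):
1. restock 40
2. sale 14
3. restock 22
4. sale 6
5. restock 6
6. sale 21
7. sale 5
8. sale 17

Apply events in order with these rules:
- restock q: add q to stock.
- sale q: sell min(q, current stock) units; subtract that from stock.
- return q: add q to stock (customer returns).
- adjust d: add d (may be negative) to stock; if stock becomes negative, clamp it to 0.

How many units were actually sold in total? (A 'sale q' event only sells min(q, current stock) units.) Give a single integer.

Answer: 63

Derivation:
Processing events:
Start: stock = 15
  Event 1 (restock 40): 15 + 40 = 55
  Event 2 (sale 14): sell min(14,55)=14. stock: 55 - 14 = 41. total_sold = 14
  Event 3 (restock 22): 41 + 22 = 63
  Event 4 (sale 6): sell min(6,63)=6. stock: 63 - 6 = 57. total_sold = 20
  Event 5 (restock 6): 57 + 6 = 63
  Event 6 (sale 21): sell min(21,63)=21. stock: 63 - 21 = 42. total_sold = 41
  Event 7 (sale 5): sell min(5,42)=5. stock: 42 - 5 = 37. total_sold = 46
  Event 8 (sale 17): sell min(17,37)=17. stock: 37 - 17 = 20. total_sold = 63
Final: stock = 20, total_sold = 63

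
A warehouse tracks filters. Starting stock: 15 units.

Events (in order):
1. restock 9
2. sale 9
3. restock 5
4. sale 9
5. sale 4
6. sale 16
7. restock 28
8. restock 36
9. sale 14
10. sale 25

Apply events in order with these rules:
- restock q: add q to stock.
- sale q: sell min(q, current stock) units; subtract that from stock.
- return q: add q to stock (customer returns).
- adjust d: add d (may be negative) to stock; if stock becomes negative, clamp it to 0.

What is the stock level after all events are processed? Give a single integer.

Answer: 25

Derivation:
Processing events:
Start: stock = 15
  Event 1 (restock 9): 15 + 9 = 24
  Event 2 (sale 9): sell min(9,24)=9. stock: 24 - 9 = 15. total_sold = 9
  Event 3 (restock 5): 15 + 5 = 20
  Event 4 (sale 9): sell min(9,20)=9. stock: 20 - 9 = 11. total_sold = 18
  Event 5 (sale 4): sell min(4,11)=4. stock: 11 - 4 = 7. total_sold = 22
  Event 6 (sale 16): sell min(16,7)=7. stock: 7 - 7 = 0. total_sold = 29
  Event 7 (restock 28): 0 + 28 = 28
  Event 8 (restock 36): 28 + 36 = 64
  Event 9 (sale 14): sell min(14,64)=14. stock: 64 - 14 = 50. total_sold = 43
  Event 10 (sale 25): sell min(25,50)=25. stock: 50 - 25 = 25. total_sold = 68
Final: stock = 25, total_sold = 68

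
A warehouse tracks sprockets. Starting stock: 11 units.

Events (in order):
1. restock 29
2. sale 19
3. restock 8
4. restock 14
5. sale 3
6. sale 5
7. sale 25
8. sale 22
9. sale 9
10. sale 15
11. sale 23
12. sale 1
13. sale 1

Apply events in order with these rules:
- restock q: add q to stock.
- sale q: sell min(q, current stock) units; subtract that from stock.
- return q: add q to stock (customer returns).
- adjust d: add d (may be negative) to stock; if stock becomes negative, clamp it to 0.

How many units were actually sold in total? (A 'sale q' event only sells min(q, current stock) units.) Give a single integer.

Processing events:
Start: stock = 11
  Event 1 (restock 29): 11 + 29 = 40
  Event 2 (sale 19): sell min(19,40)=19. stock: 40 - 19 = 21. total_sold = 19
  Event 3 (restock 8): 21 + 8 = 29
  Event 4 (restock 14): 29 + 14 = 43
  Event 5 (sale 3): sell min(3,43)=3. stock: 43 - 3 = 40. total_sold = 22
  Event 6 (sale 5): sell min(5,40)=5. stock: 40 - 5 = 35. total_sold = 27
  Event 7 (sale 25): sell min(25,35)=25. stock: 35 - 25 = 10. total_sold = 52
  Event 8 (sale 22): sell min(22,10)=10. stock: 10 - 10 = 0. total_sold = 62
  Event 9 (sale 9): sell min(9,0)=0. stock: 0 - 0 = 0. total_sold = 62
  Event 10 (sale 15): sell min(15,0)=0. stock: 0 - 0 = 0. total_sold = 62
  Event 11 (sale 23): sell min(23,0)=0. stock: 0 - 0 = 0. total_sold = 62
  Event 12 (sale 1): sell min(1,0)=0. stock: 0 - 0 = 0. total_sold = 62
  Event 13 (sale 1): sell min(1,0)=0. stock: 0 - 0 = 0. total_sold = 62
Final: stock = 0, total_sold = 62

Answer: 62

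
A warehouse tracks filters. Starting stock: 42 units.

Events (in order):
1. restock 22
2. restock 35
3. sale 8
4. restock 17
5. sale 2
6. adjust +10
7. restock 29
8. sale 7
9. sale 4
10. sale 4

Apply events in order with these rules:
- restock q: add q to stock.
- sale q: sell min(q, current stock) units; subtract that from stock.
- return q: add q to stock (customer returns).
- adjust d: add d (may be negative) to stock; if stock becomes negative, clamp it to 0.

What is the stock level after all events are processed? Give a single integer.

Answer: 130

Derivation:
Processing events:
Start: stock = 42
  Event 1 (restock 22): 42 + 22 = 64
  Event 2 (restock 35): 64 + 35 = 99
  Event 3 (sale 8): sell min(8,99)=8. stock: 99 - 8 = 91. total_sold = 8
  Event 4 (restock 17): 91 + 17 = 108
  Event 5 (sale 2): sell min(2,108)=2. stock: 108 - 2 = 106. total_sold = 10
  Event 6 (adjust +10): 106 + 10 = 116
  Event 7 (restock 29): 116 + 29 = 145
  Event 8 (sale 7): sell min(7,145)=7. stock: 145 - 7 = 138. total_sold = 17
  Event 9 (sale 4): sell min(4,138)=4. stock: 138 - 4 = 134. total_sold = 21
  Event 10 (sale 4): sell min(4,134)=4. stock: 134 - 4 = 130. total_sold = 25
Final: stock = 130, total_sold = 25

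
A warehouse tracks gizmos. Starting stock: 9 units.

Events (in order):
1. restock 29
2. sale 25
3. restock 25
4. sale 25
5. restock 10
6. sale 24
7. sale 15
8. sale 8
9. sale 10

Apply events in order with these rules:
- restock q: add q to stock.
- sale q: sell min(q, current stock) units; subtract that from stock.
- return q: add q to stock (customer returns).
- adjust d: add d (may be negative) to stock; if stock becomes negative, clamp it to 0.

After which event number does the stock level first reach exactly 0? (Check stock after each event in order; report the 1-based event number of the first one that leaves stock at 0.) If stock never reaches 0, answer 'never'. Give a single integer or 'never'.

Answer: 6

Derivation:
Processing events:
Start: stock = 9
  Event 1 (restock 29): 9 + 29 = 38
  Event 2 (sale 25): sell min(25,38)=25. stock: 38 - 25 = 13. total_sold = 25
  Event 3 (restock 25): 13 + 25 = 38
  Event 4 (sale 25): sell min(25,38)=25. stock: 38 - 25 = 13. total_sold = 50
  Event 5 (restock 10): 13 + 10 = 23
  Event 6 (sale 24): sell min(24,23)=23. stock: 23 - 23 = 0. total_sold = 73
  Event 7 (sale 15): sell min(15,0)=0. stock: 0 - 0 = 0. total_sold = 73
  Event 8 (sale 8): sell min(8,0)=0. stock: 0 - 0 = 0. total_sold = 73
  Event 9 (sale 10): sell min(10,0)=0. stock: 0 - 0 = 0. total_sold = 73
Final: stock = 0, total_sold = 73

First zero at event 6.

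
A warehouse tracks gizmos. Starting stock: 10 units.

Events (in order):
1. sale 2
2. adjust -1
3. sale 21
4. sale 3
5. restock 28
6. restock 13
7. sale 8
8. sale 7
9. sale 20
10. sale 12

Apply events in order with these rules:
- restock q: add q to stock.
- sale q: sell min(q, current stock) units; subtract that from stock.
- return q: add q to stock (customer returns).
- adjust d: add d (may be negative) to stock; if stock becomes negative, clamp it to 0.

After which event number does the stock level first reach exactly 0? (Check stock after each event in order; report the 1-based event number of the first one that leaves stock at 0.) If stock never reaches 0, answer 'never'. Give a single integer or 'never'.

Answer: 3

Derivation:
Processing events:
Start: stock = 10
  Event 1 (sale 2): sell min(2,10)=2. stock: 10 - 2 = 8. total_sold = 2
  Event 2 (adjust -1): 8 + -1 = 7
  Event 3 (sale 21): sell min(21,7)=7. stock: 7 - 7 = 0. total_sold = 9
  Event 4 (sale 3): sell min(3,0)=0. stock: 0 - 0 = 0. total_sold = 9
  Event 5 (restock 28): 0 + 28 = 28
  Event 6 (restock 13): 28 + 13 = 41
  Event 7 (sale 8): sell min(8,41)=8. stock: 41 - 8 = 33. total_sold = 17
  Event 8 (sale 7): sell min(7,33)=7. stock: 33 - 7 = 26. total_sold = 24
  Event 9 (sale 20): sell min(20,26)=20. stock: 26 - 20 = 6. total_sold = 44
  Event 10 (sale 12): sell min(12,6)=6. stock: 6 - 6 = 0. total_sold = 50
Final: stock = 0, total_sold = 50

First zero at event 3.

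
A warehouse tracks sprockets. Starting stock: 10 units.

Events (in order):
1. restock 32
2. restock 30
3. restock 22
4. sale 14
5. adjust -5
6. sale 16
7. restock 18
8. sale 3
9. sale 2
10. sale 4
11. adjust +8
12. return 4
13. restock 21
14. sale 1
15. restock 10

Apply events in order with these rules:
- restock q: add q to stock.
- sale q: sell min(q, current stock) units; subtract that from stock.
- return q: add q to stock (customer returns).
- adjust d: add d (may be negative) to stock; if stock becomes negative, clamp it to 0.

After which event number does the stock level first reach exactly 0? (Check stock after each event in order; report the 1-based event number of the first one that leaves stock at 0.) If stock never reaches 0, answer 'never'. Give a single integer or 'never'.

Processing events:
Start: stock = 10
  Event 1 (restock 32): 10 + 32 = 42
  Event 2 (restock 30): 42 + 30 = 72
  Event 3 (restock 22): 72 + 22 = 94
  Event 4 (sale 14): sell min(14,94)=14. stock: 94 - 14 = 80. total_sold = 14
  Event 5 (adjust -5): 80 + -5 = 75
  Event 6 (sale 16): sell min(16,75)=16. stock: 75 - 16 = 59. total_sold = 30
  Event 7 (restock 18): 59 + 18 = 77
  Event 8 (sale 3): sell min(3,77)=3. stock: 77 - 3 = 74. total_sold = 33
  Event 9 (sale 2): sell min(2,74)=2. stock: 74 - 2 = 72. total_sold = 35
  Event 10 (sale 4): sell min(4,72)=4. stock: 72 - 4 = 68. total_sold = 39
  Event 11 (adjust +8): 68 + 8 = 76
  Event 12 (return 4): 76 + 4 = 80
  Event 13 (restock 21): 80 + 21 = 101
  Event 14 (sale 1): sell min(1,101)=1. stock: 101 - 1 = 100. total_sold = 40
  Event 15 (restock 10): 100 + 10 = 110
Final: stock = 110, total_sold = 40

Stock never reaches 0.

Answer: never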